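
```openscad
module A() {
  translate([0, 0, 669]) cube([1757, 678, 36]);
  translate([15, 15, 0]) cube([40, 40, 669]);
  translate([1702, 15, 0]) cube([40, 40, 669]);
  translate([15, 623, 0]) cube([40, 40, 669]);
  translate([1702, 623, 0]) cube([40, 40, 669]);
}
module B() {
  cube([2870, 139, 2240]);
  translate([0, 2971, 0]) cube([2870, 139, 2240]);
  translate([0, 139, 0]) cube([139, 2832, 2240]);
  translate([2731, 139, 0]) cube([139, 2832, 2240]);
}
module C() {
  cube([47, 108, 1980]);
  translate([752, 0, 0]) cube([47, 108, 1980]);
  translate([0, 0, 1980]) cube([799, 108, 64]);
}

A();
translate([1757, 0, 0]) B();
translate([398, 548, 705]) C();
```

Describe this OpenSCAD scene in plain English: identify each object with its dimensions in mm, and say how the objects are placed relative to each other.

A is a table with a 1757×678 mm rectangular top, 36 mm thick, top surface at z = 705 mm, supported by four 40×40 mm square legs, each inset 15 mm from the nearest pair of top edges, running from the floor.

B is a box-shaped house frame (walls only): outside footprint 2870×3110 mm, wall height 2240 mm, wall thickness 139 mm. The two y-facing walls run the full x-width; the two x-facing walls fit between the inner faces of the y-facing walls.

C is a rectangular door frame: two vertical jambs of 47×108 mm section, 1980 mm tall, with a clear opening 705 mm wide between their inner faces. A header 64 mm tall and 108 mm deep lies on top of the jambs and spans the full outside width.

The house frame is against the table's +x side, with their −y faces flush. The door frame is on top of the table.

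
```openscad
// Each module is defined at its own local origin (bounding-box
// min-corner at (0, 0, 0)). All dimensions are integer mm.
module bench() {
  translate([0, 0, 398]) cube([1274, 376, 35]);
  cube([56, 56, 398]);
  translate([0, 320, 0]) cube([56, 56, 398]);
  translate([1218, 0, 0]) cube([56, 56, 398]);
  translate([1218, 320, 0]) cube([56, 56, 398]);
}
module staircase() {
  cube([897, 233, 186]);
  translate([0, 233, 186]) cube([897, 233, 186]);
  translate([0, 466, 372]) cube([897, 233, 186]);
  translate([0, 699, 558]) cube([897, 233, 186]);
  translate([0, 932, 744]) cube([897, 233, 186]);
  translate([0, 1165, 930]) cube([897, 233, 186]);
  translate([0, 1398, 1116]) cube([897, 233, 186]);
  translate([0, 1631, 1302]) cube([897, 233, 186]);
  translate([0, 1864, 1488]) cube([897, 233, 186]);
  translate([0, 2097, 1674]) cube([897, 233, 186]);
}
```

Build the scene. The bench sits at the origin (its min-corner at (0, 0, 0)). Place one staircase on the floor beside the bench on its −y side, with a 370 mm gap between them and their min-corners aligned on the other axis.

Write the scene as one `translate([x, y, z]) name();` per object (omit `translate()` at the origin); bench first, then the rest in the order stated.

bench();
translate([0, -2700, 0]) staircase();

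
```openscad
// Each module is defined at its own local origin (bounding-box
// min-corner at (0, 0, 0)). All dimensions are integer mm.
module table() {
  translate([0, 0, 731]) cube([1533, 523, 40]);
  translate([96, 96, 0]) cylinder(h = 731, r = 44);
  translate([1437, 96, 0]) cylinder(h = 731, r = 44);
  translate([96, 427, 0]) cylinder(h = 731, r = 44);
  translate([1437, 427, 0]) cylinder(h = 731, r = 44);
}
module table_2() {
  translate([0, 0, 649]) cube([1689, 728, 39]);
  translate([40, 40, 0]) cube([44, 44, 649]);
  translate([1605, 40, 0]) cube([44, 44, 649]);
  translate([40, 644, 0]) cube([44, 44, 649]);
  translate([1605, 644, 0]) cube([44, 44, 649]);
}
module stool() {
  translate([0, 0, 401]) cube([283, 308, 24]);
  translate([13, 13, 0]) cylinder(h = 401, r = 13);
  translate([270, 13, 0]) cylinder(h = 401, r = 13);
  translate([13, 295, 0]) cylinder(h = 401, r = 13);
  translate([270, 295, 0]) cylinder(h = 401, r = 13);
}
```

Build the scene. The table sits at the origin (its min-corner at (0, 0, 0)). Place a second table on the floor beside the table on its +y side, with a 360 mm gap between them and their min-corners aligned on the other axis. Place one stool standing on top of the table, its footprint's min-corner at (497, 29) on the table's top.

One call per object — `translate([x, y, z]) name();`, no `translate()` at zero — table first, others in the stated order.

table();
translate([0, 883, 0]) table_2();
translate([497, 29, 771]) stool();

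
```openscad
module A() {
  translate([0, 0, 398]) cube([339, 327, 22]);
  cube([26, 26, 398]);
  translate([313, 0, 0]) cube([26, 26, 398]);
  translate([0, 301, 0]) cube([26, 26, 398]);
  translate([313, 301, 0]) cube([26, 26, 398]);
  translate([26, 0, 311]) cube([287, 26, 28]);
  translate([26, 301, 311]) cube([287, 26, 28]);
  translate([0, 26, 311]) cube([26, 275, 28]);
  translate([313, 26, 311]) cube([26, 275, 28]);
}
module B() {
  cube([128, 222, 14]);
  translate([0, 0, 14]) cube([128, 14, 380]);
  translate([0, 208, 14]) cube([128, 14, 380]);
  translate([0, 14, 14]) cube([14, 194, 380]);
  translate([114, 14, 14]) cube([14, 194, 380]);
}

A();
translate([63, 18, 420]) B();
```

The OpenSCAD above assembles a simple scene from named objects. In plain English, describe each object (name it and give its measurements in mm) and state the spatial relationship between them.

A is a four-legged stool. The seat is 339×327 mm, 22 mm thick, top at z = 420 mm. It stands on four square legs, each 26×26 mm in cross-section, from z = 0 to the seat underside, each flush with a corner of the seat. Four stretchers, 26 mm wide and 28 mm tall, connect adjacent legs with their undersides at z = 311 mm, each running between the inner faces of the legs it joins and aligned with the legs' outer faces on the other axis.

B is an open storage box with external size 128×222×394 mm and wall thickness 14 mm (the base is also 14 mm thick). The base covers the whole footprint; the four walls stand on the base, with the y-facing walls full-width and the x-facing walls fitting between their inner faces.

The open box is on top of the stool.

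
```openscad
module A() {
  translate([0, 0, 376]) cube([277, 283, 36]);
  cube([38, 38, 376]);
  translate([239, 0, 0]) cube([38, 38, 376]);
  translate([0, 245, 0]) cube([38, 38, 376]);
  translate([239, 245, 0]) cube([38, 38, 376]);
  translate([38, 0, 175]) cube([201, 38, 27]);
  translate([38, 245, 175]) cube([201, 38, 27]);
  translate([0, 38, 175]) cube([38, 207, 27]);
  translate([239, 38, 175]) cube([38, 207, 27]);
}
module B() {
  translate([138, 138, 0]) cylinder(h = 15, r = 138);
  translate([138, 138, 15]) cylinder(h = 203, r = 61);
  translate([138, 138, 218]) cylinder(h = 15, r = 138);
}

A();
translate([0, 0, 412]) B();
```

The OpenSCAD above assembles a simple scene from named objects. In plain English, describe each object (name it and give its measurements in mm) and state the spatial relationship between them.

A is a four-legged stool. The seat is a 277×283×36 mm slab whose top surface is at z = 412 mm; four square legs, each 38×38 mm in cross-section, run from the floor (z = 0) to the underside of the seat, each flush with a corner of the seat. Four stretchers, 38 mm wide and 27 mm tall, connect adjacent legs with their undersides at z = 175 mm, each running between the inner faces of the legs it joins and aligned with the legs' outer faces on the other axis.

B is a spool: two coaxial disc flanges of radius 138 mm and thickness 15 mm, joined by a core cylinder of radius 61 mm and height 203 mm. The lower flange rests on z = 0 and the three cylinders share a vertical axis.

The spool is on top of the stool.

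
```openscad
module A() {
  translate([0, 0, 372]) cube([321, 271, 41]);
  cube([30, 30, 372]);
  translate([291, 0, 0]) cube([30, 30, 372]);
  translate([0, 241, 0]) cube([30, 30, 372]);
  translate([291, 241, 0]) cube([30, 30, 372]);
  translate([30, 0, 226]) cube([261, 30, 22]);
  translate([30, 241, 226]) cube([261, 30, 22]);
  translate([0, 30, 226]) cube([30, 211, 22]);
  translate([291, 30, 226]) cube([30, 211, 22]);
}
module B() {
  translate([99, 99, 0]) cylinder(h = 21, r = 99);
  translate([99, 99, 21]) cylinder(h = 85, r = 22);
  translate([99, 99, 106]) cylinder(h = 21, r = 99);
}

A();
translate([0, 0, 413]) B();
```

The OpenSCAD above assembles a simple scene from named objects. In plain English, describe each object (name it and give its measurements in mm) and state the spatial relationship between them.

A is a simple wooden stool: a rectangular seat 321 mm (x) by 271 mm (y), 41 mm thick, top face at z = 413 mm, on four square legs, each 30×30 mm in cross-section. The legs rest on z = 0, each flush with a corner of the seat. Four stretchers, 30 mm wide and 22 mm tall, connect adjacent legs with their undersides at z = 226 mm, each running between the inner faces of the legs it joins and aligned with the legs' outer faces on the other axis.

B is a spool: two coaxial disc flanges of radius 99 mm and thickness 21 mm, joined by a core cylinder of radius 22 mm and height 85 mm. The lower flange rests on z = 0 and the three cylinders share a vertical axis.

The spool is on top of the stool.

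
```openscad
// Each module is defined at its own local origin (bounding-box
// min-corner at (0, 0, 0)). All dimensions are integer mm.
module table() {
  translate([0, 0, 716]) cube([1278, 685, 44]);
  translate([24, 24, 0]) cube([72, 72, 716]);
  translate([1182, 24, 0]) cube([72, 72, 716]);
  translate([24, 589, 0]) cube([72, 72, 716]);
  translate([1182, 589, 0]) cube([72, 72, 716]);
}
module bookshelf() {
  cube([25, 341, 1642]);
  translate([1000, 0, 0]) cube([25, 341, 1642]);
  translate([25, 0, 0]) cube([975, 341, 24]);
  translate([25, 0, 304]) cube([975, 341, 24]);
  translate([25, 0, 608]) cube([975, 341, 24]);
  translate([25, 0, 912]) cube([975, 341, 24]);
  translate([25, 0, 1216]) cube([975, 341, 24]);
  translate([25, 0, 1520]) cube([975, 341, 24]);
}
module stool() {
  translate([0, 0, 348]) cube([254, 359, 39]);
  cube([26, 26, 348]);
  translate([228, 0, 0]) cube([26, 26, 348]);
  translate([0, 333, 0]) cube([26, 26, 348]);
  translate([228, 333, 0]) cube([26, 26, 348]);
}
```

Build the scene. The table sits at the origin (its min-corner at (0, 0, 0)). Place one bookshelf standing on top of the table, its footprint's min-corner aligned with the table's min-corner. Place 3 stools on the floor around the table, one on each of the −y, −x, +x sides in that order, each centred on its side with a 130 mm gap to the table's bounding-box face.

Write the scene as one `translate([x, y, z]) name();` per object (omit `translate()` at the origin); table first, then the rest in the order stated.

table();
translate([0, 0, 760]) bookshelf();
translate([512, -489, 0]) stool();
translate([-384, 163, 0]) stool();
translate([1408, 163, 0]) stool();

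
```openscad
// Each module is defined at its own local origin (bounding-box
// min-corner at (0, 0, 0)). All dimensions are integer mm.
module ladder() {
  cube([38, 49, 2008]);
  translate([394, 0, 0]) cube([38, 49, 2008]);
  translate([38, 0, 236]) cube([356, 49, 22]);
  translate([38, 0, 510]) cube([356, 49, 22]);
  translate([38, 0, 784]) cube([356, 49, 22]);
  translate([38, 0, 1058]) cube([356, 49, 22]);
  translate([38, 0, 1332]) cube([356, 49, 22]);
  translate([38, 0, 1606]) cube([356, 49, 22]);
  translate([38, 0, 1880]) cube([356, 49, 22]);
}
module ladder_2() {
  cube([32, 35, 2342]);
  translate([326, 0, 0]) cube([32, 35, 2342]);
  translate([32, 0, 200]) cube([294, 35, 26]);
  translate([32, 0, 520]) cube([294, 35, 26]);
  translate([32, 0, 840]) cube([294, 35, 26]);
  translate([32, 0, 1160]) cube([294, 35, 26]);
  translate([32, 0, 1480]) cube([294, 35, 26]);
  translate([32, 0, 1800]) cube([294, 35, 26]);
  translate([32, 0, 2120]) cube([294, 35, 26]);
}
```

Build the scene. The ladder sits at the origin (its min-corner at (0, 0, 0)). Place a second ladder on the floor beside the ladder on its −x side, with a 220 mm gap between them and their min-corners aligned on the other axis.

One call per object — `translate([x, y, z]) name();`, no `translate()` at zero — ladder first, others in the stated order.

ladder();
translate([-578, 0, 0]) ladder_2();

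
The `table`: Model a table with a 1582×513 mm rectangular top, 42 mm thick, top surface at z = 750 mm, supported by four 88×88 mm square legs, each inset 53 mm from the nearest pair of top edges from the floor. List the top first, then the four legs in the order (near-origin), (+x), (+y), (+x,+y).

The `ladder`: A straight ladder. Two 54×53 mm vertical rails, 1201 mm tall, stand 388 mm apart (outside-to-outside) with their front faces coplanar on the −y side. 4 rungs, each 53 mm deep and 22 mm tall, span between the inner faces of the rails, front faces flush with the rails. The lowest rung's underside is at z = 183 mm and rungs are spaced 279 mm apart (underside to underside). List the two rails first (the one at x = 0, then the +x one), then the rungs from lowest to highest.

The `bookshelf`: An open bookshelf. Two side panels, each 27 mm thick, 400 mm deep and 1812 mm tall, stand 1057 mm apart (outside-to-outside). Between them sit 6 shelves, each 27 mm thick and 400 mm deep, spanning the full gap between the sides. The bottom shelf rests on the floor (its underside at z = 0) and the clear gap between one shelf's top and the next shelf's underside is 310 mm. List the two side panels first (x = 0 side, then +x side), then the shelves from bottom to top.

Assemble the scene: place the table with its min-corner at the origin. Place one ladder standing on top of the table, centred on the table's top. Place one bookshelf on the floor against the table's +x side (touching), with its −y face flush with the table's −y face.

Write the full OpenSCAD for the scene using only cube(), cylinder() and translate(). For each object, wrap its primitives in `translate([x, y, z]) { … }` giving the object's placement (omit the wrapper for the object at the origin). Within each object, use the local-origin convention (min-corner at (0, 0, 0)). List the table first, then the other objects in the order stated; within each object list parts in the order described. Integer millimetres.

translate([0, 0, 708]) cube([1582, 513, 42]);
translate([53, 53, 0]) cube([88, 88, 708]);
translate([1441, 53, 0]) cube([88, 88, 708]);
translate([53, 372, 0]) cube([88, 88, 708]);
translate([1441, 372, 0]) cube([88, 88, 708]);
translate([597, 230, 750]) {
  cube([54, 53, 1201]);
  translate([334, 0, 0]) cube([54, 53, 1201]);
  translate([54, 0, 183]) cube([280, 53, 22]);
  translate([54, 0, 462]) cube([280, 53, 22]);
  translate([54, 0, 741]) cube([280, 53, 22]);
  translate([54, 0, 1020]) cube([280, 53, 22]);
}
translate([1582, 0, 0]) {
  cube([27, 400, 1812]);
  translate([1030, 0, 0]) cube([27, 400, 1812]);
  translate([27, 0, 0]) cube([1003, 400, 27]);
  translate([27, 0, 337]) cube([1003, 400, 27]);
  translate([27, 0, 674]) cube([1003, 400, 27]);
  translate([27, 0, 1011]) cube([1003, 400, 27]);
  translate([27, 0, 1348]) cube([1003, 400, 27]);
  translate([27, 0, 1685]) cube([1003, 400, 27]);
}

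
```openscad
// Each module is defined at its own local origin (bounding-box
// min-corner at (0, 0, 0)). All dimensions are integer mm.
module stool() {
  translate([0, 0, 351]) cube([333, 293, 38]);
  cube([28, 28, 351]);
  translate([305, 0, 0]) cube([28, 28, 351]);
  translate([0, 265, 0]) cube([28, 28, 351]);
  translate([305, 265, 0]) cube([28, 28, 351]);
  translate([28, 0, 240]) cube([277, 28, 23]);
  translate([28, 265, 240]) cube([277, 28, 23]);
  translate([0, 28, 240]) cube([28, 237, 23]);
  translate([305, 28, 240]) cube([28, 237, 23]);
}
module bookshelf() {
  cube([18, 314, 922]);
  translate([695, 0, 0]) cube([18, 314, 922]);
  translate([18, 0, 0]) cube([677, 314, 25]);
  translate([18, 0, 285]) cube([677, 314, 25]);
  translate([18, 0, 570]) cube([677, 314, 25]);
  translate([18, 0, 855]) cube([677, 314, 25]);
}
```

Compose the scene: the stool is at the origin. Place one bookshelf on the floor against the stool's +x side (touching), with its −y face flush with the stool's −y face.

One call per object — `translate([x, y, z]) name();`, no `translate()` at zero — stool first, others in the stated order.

stool();
translate([333, 0, 0]) bookshelf();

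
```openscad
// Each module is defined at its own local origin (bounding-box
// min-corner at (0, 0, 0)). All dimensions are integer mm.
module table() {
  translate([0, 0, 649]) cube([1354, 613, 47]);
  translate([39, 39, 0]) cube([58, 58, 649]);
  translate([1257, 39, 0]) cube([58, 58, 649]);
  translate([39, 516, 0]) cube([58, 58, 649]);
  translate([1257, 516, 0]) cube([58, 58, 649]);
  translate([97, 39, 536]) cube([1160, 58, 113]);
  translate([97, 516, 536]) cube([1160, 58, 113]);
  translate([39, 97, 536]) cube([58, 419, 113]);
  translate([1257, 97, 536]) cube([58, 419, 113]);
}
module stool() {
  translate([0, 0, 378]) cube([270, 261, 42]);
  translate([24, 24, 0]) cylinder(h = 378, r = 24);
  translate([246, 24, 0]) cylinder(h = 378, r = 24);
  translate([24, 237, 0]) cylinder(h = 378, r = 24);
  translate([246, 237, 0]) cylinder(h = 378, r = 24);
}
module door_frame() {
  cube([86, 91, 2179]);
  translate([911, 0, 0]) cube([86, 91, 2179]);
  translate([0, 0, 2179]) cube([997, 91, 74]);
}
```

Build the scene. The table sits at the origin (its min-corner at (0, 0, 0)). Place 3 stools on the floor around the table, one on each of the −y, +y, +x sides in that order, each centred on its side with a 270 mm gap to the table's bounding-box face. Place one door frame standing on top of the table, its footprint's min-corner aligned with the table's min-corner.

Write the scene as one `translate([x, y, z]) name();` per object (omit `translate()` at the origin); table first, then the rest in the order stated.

table();
translate([542, -531, 0]) stool();
translate([542, 883, 0]) stool();
translate([1624, 176, 0]) stool();
translate([0, 0, 696]) door_frame();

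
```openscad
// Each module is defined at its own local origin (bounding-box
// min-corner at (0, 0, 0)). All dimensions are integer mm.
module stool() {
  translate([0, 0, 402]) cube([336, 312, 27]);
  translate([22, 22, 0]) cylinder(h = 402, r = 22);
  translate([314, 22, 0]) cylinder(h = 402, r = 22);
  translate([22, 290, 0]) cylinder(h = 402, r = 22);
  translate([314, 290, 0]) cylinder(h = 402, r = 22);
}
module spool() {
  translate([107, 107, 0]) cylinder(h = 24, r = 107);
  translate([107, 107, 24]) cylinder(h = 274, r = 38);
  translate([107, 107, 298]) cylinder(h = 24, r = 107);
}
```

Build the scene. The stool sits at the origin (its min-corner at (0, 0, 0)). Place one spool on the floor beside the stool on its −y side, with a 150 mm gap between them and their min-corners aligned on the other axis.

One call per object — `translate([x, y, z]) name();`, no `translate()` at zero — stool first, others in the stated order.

stool();
translate([0, -364, 0]) spool();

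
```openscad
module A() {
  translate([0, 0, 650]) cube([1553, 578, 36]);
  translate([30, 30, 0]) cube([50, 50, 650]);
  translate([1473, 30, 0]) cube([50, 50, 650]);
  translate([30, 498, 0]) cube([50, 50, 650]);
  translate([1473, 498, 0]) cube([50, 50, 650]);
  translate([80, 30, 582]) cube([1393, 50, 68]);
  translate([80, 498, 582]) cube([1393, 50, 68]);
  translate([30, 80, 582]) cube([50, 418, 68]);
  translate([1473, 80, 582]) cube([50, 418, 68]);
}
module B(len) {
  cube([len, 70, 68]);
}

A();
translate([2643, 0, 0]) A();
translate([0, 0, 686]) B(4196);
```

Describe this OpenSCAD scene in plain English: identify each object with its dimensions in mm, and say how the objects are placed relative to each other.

A is a table: top 1553 mm (x) × 578 mm (y), 36 mm thick, upper face at z = 686 mm, on four 50×50 mm square legs, each inset 30 mm from the nearest pair of top edges, running from z = 0 to the bottom of the top. Four apron rails, 50 mm thick and 68 mm tall, run between adjacent legs with their top edges flush with the underside of the top and their outer faces flush with the legs' outer faces.

B is a rectangular beam 4196 mm long (x), 70 mm deep (y), 68 mm thick (z).

The beam spans the tops of two tables placed 1090 mm apart, resting at z = 686 mm.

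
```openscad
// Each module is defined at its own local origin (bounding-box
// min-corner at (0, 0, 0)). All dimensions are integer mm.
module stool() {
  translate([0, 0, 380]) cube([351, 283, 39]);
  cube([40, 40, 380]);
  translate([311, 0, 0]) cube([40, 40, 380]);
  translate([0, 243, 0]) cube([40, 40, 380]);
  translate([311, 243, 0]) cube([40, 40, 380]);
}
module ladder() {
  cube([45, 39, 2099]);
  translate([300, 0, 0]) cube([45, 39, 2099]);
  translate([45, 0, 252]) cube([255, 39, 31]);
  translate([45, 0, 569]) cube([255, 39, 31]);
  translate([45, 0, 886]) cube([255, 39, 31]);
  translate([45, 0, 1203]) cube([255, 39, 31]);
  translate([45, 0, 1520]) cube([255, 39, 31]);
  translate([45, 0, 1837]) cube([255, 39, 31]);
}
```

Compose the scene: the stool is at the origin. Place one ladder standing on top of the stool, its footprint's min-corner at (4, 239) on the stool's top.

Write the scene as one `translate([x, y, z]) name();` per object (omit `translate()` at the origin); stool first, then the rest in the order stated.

stool();
translate([4, 239, 419]) ladder();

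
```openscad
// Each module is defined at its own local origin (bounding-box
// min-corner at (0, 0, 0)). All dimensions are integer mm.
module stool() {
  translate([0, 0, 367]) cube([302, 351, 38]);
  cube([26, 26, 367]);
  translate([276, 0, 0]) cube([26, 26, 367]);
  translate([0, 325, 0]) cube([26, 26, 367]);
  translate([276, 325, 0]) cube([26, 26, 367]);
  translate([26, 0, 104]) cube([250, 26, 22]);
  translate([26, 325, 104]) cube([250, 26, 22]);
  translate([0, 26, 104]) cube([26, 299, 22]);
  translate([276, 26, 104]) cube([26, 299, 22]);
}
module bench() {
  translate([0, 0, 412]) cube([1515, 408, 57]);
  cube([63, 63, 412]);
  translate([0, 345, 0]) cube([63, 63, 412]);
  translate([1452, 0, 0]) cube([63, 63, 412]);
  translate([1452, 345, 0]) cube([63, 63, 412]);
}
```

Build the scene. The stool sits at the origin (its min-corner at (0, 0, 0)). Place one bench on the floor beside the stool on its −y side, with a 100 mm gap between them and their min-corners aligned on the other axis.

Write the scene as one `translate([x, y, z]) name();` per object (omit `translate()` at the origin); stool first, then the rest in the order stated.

stool();
translate([0, -508, 0]) bench();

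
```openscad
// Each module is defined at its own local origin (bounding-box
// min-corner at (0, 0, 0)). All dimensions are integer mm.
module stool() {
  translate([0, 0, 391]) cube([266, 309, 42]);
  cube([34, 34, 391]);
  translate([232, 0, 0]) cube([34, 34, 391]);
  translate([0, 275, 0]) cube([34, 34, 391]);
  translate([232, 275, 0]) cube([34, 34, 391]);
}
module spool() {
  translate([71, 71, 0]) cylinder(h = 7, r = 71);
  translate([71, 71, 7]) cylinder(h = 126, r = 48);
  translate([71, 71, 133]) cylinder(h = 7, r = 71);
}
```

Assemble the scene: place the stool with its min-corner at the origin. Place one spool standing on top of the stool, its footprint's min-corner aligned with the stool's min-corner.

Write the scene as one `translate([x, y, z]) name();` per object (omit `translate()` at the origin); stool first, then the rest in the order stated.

stool();
translate([0, 0, 433]) spool();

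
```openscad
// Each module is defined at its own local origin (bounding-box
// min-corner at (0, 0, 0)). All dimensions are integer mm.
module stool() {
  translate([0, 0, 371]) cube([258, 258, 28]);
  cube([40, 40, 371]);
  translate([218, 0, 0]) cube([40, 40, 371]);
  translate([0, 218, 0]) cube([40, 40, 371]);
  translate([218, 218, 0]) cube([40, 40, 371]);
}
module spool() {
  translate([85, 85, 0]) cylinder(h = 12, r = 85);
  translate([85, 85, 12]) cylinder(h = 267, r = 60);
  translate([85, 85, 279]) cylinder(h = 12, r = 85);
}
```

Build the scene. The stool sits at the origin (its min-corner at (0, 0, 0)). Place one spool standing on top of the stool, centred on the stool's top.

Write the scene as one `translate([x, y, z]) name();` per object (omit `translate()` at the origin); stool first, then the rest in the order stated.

stool();
translate([44, 44, 399]) spool();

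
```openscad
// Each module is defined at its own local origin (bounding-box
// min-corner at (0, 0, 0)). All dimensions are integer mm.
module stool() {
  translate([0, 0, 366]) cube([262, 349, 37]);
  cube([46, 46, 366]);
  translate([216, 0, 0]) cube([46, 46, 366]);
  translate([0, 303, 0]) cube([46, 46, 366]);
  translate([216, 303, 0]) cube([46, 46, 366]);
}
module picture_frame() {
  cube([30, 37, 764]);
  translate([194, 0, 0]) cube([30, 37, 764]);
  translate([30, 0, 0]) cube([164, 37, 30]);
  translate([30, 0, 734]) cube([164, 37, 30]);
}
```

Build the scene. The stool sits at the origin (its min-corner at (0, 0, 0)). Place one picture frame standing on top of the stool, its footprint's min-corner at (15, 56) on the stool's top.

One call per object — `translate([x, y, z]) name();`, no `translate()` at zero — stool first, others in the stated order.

stool();
translate([15, 56, 403]) picture_frame();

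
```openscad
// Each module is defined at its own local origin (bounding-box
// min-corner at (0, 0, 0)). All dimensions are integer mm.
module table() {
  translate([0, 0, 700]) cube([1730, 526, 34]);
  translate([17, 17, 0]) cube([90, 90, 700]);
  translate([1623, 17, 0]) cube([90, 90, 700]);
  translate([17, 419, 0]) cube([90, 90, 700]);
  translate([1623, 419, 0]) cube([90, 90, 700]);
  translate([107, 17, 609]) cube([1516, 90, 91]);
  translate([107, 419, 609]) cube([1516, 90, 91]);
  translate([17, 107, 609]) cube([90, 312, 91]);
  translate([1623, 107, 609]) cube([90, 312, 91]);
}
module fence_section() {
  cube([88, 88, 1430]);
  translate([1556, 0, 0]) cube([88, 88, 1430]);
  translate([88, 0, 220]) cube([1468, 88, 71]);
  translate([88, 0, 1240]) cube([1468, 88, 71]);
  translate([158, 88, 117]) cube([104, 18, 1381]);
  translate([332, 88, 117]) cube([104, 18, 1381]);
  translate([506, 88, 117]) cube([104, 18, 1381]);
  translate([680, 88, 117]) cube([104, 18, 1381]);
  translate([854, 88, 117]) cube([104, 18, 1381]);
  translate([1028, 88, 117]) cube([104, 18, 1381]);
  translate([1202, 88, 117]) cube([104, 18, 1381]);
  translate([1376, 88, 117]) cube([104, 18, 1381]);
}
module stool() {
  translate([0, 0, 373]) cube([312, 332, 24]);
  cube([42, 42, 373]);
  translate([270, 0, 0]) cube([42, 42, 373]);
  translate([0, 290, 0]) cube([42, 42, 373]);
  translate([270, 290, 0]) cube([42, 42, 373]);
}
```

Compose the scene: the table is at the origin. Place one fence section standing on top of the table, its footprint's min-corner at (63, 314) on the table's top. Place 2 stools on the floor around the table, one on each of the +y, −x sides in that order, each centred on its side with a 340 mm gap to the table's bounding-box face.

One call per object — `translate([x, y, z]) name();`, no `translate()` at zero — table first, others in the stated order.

table();
translate([63, 314, 734]) fence_section();
translate([709, 866, 0]) stool();
translate([-652, 97, 0]) stool();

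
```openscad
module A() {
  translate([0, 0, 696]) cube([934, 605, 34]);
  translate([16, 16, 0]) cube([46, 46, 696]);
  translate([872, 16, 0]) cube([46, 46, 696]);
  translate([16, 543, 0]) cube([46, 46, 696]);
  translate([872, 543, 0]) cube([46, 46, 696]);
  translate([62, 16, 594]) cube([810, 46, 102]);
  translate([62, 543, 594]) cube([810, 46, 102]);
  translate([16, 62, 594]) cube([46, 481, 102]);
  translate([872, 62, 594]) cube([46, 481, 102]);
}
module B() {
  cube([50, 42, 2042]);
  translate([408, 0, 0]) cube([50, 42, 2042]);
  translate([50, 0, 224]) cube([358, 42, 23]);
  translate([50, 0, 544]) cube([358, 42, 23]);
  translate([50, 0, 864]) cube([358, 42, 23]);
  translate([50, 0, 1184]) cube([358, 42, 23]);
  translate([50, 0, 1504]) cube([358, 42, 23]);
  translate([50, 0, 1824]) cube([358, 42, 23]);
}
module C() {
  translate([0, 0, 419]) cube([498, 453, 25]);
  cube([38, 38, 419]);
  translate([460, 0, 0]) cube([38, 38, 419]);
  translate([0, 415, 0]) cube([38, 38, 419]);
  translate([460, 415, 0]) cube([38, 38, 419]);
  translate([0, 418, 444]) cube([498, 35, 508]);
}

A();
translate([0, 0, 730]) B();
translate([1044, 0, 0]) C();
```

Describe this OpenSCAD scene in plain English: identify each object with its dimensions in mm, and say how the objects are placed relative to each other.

A is a table: top 934 mm (x) × 605 mm (y), 34 mm thick, upper face at z = 730 mm, on four 46×46 mm square legs, each inset 16 mm from the nearest pair of top edges, running from z = 0 to the bottom of the top. Four apron rails, 46 mm thick and 102 mm tall, run between adjacent legs with their top edges flush with the underside of the top and their outer faces flush with the legs' outer faces.

B is a wooden ladder with two side rails of 50×42 mm section and 2042 mm height, set 458 mm apart overall. Between them run 6 rectangular rungs (42 mm deep, 23 mm thick), front faces flush with the rails' −y face. The bottom of the first rung is 224 mm above the floor and each subsequent rung is 320 mm higher than the one below.

C is a chair. The seat is a 498×453×25 mm slab with its top at z = 444 mm, on four 38×38 mm corner legs (flush with the seat edges, standing on z = 0). A flat backrest 35 mm thick, 508 mm tall, spans the full seat width and rises from the seat top along its +y edge, rear face flush with the rear of the seat.

The ladder is on top of the table. The chair is on the floor beside the table on its +x side.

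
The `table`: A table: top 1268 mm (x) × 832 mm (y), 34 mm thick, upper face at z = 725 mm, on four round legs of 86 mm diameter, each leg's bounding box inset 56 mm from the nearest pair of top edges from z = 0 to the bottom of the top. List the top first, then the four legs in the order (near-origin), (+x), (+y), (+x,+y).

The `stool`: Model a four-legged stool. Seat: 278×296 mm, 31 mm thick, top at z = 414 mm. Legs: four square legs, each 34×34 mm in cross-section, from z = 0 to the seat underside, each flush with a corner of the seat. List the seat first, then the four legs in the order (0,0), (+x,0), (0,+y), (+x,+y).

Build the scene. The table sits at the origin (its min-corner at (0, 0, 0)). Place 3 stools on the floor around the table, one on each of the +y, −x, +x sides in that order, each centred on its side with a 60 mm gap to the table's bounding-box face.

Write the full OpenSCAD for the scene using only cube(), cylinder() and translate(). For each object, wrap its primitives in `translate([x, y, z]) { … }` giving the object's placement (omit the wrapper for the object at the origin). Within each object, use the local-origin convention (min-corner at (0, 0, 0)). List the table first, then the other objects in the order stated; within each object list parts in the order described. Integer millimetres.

translate([0, 0, 691]) cube([1268, 832, 34]);
translate([99, 99, 0]) cylinder(h = 691, r = 43);
translate([1169, 99, 0]) cylinder(h = 691, r = 43);
translate([99, 733, 0]) cylinder(h = 691, r = 43);
translate([1169, 733, 0]) cylinder(h = 691, r = 43);
translate([495, 892, 0]) {
  translate([0, 0, 383]) cube([278, 296, 31]);
  cube([34, 34, 383]);
  translate([244, 0, 0]) cube([34, 34, 383]);
  translate([0, 262, 0]) cube([34, 34, 383]);
  translate([244, 262, 0]) cube([34, 34, 383]);
}
translate([-338, 268, 0]) {
  translate([0, 0, 383]) cube([278, 296, 31]);
  cube([34, 34, 383]);
  translate([244, 0, 0]) cube([34, 34, 383]);
  translate([0, 262, 0]) cube([34, 34, 383]);
  translate([244, 262, 0]) cube([34, 34, 383]);
}
translate([1328, 268, 0]) {
  translate([0, 0, 383]) cube([278, 296, 31]);
  cube([34, 34, 383]);
  translate([244, 0, 0]) cube([34, 34, 383]);
  translate([0, 262, 0]) cube([34, 34, 383]);
  translate([244, 262, 0]) cube([34, 34, 383]);
}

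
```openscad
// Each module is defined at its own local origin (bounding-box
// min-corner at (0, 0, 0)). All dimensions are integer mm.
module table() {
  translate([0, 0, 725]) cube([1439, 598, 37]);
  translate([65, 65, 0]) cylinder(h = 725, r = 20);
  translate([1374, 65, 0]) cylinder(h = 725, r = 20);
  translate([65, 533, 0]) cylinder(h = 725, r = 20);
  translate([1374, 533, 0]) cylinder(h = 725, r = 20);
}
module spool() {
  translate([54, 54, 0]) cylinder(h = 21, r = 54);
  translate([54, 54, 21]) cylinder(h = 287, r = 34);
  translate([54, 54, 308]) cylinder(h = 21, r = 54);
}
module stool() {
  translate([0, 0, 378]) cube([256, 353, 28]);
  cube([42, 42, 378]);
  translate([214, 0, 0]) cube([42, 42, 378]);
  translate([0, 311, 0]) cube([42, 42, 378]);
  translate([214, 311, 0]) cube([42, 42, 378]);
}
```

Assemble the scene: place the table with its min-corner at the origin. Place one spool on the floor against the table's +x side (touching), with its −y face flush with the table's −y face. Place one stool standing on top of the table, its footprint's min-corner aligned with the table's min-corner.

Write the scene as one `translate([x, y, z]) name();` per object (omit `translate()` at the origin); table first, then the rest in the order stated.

table();
translate([1439, 0, 0]) spool();
translate([0, 0, 762]) stool();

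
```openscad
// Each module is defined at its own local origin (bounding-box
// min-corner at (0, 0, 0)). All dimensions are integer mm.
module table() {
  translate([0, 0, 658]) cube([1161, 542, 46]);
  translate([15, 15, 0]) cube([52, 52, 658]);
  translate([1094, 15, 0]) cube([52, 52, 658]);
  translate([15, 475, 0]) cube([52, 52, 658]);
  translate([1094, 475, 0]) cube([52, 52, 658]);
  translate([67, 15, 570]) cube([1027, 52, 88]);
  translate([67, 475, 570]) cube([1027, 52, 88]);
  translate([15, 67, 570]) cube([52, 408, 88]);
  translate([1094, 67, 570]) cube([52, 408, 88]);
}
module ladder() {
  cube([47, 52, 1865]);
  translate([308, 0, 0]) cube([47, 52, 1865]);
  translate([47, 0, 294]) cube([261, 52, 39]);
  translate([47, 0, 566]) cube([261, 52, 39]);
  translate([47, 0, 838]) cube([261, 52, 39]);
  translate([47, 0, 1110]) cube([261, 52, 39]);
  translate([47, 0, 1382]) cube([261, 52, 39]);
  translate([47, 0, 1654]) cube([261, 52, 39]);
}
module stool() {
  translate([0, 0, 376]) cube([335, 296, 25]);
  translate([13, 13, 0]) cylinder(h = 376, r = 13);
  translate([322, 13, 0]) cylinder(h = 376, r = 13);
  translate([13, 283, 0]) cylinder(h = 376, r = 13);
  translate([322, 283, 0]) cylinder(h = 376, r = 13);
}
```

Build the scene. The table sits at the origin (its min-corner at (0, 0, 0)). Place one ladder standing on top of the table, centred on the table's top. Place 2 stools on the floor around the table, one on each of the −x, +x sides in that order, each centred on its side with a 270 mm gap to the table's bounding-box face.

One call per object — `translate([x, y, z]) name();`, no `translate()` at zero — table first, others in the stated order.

table();
translate([403, 245, 704]) ladder();
translate([-605, 123, 0]) stool();
translate([1431, 123, 0]) stool();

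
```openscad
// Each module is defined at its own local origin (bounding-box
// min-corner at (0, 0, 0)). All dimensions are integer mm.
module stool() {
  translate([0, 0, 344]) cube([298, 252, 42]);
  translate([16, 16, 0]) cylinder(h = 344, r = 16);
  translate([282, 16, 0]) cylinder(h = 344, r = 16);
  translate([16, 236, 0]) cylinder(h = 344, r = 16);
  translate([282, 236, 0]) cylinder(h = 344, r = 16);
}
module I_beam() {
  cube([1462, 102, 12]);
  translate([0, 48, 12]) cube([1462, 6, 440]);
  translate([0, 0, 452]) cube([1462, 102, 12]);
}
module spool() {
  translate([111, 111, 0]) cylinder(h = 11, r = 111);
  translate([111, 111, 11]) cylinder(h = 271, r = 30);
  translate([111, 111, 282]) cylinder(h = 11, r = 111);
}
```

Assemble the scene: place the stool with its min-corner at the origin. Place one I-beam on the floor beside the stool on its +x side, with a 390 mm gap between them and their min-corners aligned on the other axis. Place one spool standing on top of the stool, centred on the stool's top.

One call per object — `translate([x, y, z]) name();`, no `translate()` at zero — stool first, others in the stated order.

stool();
translate([688, 0, 0]) I_beam();
translate([38, 15, 386]) spool();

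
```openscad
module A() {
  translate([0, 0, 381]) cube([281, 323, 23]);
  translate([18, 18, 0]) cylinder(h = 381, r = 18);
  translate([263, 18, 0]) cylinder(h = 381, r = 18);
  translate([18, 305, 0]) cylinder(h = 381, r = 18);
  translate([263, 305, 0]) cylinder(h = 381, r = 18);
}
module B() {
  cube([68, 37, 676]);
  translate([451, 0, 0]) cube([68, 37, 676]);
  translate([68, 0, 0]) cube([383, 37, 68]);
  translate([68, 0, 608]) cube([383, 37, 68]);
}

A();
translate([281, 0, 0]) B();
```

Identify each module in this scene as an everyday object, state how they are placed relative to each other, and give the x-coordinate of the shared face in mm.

A is a stool. B is a picture frame. The picture frame is against the stool's +x side, with their −y faces flush. The x-coordinate of the shared face is 281 mm.

The stool's +x face and the picture frame's −x face are both at x = 281 mm.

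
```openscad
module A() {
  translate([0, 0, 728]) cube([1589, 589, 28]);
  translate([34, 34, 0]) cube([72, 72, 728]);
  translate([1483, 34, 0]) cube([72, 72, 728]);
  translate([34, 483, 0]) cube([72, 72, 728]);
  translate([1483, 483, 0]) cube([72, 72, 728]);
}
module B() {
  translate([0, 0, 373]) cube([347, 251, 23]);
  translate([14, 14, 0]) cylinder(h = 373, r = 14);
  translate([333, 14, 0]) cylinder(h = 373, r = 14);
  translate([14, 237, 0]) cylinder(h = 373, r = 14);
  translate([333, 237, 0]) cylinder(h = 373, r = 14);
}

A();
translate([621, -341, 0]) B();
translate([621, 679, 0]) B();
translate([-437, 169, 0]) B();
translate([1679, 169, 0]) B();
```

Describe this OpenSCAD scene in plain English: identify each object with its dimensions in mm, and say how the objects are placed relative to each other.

A is a rectangular dining table. The top is 1589×589×28 mm with its upper surface at z = 756 mm. It stands on four 72×72 mm square legs, each inset 34 mm from the nearest pair of top edges, running from the floor to the underside of the top.

B is a four-legged stool. The seat is 347×251 mm, 23 mm thick, top at z = 396 mm. It stands on four round legs, each 28 mm in diameter, from z = 0 to the seat underside, each leg's axis is inset half a diameter from the nearest pair of seat edges (so the leg's bounding box is flush with the corner).

Four stools sit around the table at the −y, +y, −x, +x sides.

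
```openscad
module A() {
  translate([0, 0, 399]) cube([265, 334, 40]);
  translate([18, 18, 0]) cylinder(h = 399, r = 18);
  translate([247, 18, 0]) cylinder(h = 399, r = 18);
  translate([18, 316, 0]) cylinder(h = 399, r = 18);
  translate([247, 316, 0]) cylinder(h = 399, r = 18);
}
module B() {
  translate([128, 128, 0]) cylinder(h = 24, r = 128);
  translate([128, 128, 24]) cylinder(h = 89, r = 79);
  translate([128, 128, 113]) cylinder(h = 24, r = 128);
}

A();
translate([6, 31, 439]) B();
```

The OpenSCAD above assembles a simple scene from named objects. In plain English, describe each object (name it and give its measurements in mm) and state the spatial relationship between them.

A is a four-legged stool. The seat is a 265×334×40 mm slab whose top surface is at z = 439 mm; four round legs, each 36 mm in diameter, run from the floor (z = 0) to the underside of the seat, each leg's axis is inset half a diameter from the nearest pair of seat edges (so the leg's bounding box is flush with the corner).

B is a spool: two coaxial disc flanges of radius 128 mm and thickness 24 mm, joined by a core cylinder of radius 79 mm and height 89 mm. The lower flange rests on z = 0 and the three cylinders share a vertical axis.

The spool is on top of the stool.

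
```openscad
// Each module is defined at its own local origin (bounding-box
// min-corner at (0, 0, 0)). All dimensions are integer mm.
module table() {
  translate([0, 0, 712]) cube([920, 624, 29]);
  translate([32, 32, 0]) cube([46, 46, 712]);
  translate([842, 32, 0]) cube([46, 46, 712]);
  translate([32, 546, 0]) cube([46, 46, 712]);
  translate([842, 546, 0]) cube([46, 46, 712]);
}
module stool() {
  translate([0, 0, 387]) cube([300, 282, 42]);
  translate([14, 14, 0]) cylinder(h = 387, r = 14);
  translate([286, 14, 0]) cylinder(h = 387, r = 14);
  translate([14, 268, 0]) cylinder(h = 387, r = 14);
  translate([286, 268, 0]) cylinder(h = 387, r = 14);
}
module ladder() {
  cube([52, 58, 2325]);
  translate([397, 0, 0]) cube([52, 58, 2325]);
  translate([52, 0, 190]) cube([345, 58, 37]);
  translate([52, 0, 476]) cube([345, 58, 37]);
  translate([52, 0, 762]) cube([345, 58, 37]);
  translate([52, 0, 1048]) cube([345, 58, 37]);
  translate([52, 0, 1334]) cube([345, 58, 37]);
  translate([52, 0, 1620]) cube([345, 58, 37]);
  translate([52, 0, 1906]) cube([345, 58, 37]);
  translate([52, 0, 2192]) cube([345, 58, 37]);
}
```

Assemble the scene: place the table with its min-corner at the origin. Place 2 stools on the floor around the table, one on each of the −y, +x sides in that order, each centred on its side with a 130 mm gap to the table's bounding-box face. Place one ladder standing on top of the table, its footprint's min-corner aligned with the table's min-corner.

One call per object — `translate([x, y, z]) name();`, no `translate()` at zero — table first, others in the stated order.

table();
translate([310, -412, 0]) stool();
translate([1050, 171, 0]) stool();
translate([0, 0, 741]) ladder();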